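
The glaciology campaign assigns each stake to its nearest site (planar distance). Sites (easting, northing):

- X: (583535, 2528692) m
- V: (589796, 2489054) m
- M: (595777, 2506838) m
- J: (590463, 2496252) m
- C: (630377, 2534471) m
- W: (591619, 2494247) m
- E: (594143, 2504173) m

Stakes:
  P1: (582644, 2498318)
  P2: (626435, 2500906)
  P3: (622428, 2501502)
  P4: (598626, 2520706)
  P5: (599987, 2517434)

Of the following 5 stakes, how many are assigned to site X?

0

P1 → J
P2 → M
P3 → M
P4 → M
P5 → M
0 of the 5 go to X.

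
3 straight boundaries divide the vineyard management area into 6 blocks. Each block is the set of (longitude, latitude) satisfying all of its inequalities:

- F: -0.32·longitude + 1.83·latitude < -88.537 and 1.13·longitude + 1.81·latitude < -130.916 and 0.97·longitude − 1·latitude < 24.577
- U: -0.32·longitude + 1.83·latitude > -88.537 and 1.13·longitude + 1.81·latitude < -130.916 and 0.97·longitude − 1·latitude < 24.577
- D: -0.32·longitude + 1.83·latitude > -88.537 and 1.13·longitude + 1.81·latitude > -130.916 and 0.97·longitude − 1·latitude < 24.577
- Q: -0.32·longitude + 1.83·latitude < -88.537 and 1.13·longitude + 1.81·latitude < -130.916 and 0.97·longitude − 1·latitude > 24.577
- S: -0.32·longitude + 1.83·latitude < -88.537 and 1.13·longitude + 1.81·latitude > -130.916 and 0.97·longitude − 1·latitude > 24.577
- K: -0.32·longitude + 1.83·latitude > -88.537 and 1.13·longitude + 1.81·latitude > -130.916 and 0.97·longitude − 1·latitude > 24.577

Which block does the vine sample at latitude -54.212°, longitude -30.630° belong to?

F

-0.32·-30.630 + 1.83·-54.212 = -89.406, which is < -88.537
1.13·-30.630 + 1.81·-54.212 = -132.736, which is < -130.916
0.97·-30.630 − 1·-54.212 = 24.501, which is < 24.577
This sign pattern matches F.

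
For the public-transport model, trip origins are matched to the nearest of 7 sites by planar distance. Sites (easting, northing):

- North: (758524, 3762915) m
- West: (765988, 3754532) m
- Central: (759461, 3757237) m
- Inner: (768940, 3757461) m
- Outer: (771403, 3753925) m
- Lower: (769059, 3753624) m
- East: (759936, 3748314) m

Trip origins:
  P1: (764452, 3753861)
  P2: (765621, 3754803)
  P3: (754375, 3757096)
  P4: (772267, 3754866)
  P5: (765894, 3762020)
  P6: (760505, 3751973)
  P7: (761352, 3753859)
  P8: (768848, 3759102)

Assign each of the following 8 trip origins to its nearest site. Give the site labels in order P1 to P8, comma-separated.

West, West, Central, Outer, Inner, East, Central, Inner

P1 → West (d²=2809537.00)
P2 → West (d²=208130.00)
P3 → Central (d²=25887277.00)
P4 → Outer (d²=1631977.00)
P5 → Inner (d²=30062597.00)
P6 → East (d²=13712042.00)
P7 → Central (d²=14986765.00)
P8 → Inner (d²=2701345.00)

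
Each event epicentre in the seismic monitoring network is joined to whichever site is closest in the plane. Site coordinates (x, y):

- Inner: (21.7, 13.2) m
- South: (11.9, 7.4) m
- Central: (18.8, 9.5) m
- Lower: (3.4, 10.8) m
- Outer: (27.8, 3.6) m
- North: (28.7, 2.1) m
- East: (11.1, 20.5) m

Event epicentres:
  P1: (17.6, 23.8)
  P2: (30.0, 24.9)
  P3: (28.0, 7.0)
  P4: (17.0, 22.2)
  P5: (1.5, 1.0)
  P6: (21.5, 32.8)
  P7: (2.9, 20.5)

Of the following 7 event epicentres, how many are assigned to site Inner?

1

P1 → East
P2 → Inner
P3 → Outer
P4 → East
P5 → Lower
P6 → East
P7 → East
1 of the 7 goes to Inner.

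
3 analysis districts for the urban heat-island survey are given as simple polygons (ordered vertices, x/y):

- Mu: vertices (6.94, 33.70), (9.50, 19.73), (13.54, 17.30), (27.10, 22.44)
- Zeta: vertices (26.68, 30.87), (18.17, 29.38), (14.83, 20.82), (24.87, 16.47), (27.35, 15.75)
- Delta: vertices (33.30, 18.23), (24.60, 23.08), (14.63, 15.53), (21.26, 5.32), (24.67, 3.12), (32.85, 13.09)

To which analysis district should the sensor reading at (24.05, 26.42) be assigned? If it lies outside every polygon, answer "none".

Cast a ray rightward from (24.05, 26.42). For each polygon, the edges (by vertex number in listed order) whose endpoints lie on opposite sides of y = 26.42, where each meets that height, and whether that is right or left of the point:
Mu: 1–2 at x≈8.274 (left), 4–1 at x≈19.974 (left) → 0 crossings.
Zeta: 2–3 at x≈17.015 (left), 5–1 at x≈26.877 (right) → 1 crossing.
Delta: no edge straddles that height → 0 crossings.
Only Zeta has an odd count, so the point is inside Zeta.

Zeta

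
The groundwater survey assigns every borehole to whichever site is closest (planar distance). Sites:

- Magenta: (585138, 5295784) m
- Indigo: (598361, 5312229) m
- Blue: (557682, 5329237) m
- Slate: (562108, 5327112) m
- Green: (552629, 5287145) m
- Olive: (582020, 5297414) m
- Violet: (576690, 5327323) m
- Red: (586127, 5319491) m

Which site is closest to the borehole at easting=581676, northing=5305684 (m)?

Olive

Squared distances to each site:
Magenta: 109995444.000; Indigo: 321226250.000; Blue: 1130455845.000; Slate: 842065808.000; Green: 1187422730.000; Olive: 68511236.000; Violet: 493106517.000; Red: 210444650.000.
Minimum at Olive.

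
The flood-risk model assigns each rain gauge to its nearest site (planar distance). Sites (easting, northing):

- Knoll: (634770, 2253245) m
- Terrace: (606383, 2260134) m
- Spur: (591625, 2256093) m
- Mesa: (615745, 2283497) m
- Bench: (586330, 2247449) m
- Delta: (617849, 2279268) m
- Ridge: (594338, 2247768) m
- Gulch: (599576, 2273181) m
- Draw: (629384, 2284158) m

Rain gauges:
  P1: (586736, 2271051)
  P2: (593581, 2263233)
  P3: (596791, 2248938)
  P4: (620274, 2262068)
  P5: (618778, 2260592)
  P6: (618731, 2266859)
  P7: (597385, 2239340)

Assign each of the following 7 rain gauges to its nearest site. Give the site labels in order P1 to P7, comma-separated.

Gulch, Spur, Ridge, Terrace, Terrace, Delta, Ridge

P1 → Gulch (d²=169402500.00)
P2 → Spur (d²=54805536.00)
P3 → Ridge (d²=7386109.00)
P4 → Terrace (d²=196700237.00)
P5 → Terrace (d²=153845789.00)
P6 → Delta (d²=154761205.00)
P7 → Ridge (d²=80315393.00)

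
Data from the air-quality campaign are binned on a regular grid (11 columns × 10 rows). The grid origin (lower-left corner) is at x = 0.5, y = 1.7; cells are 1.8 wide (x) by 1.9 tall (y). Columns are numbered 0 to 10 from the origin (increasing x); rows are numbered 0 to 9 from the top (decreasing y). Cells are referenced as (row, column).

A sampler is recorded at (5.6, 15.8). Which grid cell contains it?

Column index: ⌊(5.6 − 0.5) / 1.8⌋ = ⌊2.833⌋ = 2
Row offset from origin: ⌊(15.8 − 1.7) / 1.9⌋ = ⌊7.421⌋ = 7 → row 2 (counted from top)

(2, 2)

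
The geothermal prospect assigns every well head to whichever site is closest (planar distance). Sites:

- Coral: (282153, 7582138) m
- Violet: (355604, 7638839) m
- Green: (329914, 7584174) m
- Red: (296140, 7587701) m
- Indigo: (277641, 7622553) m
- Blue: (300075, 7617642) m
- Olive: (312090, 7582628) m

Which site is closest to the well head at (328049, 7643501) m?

Violet

Squared distances to each site:
Coral: 5871860585.000; Violet: 781012269.000; Green: 3523171154.000; Red: 4131824281.000; Indigo: 2979785168.000; Blue: 1451232557.000; Olive: 3960211810.000.
Minimum at Violet.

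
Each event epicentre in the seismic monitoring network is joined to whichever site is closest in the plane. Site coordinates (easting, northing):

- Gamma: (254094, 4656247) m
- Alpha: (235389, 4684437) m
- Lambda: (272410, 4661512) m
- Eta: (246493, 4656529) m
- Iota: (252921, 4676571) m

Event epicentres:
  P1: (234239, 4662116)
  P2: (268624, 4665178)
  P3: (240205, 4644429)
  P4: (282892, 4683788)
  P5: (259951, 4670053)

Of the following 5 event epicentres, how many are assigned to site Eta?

2

P1 → Eta
P2 → Lambda
P3 → Eta
P4 → Lambda
P5 → Iota
2 of the 5 go to Eta.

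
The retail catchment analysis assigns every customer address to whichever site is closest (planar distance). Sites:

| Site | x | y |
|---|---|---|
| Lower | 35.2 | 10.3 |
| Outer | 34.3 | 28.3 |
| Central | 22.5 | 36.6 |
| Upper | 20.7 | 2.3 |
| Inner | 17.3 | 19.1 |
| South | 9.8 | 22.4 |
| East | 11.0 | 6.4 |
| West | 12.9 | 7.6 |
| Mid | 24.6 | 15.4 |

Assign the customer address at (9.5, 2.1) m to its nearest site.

Squared distances to each site:
Lower: 727.730; Outer: 1301.480; Central: 1359.250; Upper: 125.480; Inner: 349.840; South: 412.180; East: 20.740; West: 41.810; Mid: 404.900.
Minimum at East.

East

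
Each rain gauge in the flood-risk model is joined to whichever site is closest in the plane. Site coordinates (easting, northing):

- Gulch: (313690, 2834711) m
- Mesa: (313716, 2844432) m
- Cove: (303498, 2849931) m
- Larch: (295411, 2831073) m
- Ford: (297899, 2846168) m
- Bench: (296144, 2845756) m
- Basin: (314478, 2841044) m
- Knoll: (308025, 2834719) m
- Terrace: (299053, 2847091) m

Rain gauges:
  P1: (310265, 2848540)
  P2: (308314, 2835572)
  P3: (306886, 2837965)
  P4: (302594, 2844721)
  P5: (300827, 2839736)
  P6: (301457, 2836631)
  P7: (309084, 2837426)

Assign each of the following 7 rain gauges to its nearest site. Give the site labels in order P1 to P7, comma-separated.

Mesa, Knoll, Knoll, Terrace, Ford, Knoll, Knoll

P1 → Mesa (d²=28785065.00)
P2 → Knoll (d²=811130.00)
P3 → Knoll (d²=11833837.00)
P4 → Terrace (d²=18155581.00)
P5 → Ford (d²=49943808.00)
P6 → Knoll (d²=46794368.00)
P7 → Knoll (d²=8449330.00)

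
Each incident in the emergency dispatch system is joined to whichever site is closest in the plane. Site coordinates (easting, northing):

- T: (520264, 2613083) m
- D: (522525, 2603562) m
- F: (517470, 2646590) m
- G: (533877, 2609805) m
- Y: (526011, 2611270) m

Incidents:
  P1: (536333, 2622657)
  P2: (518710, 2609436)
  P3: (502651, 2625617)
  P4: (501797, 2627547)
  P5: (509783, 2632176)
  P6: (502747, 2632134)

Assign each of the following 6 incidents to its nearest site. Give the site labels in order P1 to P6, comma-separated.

G, T, T, T, F, F

P1 → G (d²=171205840.00)
P2 → T (d²=15715525.00)
P3 → T (d²=467318925.00)
P4 → T (d²=550237385.00)
P5 → F (d²=266853365.00)
P6 → F (d²=425742665.00)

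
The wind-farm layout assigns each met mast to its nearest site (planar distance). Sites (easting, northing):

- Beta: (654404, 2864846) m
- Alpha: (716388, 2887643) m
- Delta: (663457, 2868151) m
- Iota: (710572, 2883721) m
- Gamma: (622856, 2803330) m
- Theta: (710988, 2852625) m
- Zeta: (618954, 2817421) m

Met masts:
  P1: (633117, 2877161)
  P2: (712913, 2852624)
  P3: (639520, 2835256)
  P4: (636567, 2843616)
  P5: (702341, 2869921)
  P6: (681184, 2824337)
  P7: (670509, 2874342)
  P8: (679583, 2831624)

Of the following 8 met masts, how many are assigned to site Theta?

P1 → Beta
P2 → Theta
P3 → Zeta
P4 → Beta
P5 → Iota
P6 → Theta
P7 → Delta
P8 → Theta
3 of the 8 go to Theta.

3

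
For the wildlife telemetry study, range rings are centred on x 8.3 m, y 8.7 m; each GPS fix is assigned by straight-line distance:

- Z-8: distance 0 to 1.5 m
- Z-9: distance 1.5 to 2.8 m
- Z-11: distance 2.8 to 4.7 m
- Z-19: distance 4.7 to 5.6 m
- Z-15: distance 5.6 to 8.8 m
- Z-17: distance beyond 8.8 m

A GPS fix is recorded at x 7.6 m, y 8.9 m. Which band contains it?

Z-8

Distance = √((7.6−8.3)² + (8.9−8.7)²) = √(0.490 + 0.040) = 0.728 m.
0 ≤ 0.728 < 1.5 → Z-8.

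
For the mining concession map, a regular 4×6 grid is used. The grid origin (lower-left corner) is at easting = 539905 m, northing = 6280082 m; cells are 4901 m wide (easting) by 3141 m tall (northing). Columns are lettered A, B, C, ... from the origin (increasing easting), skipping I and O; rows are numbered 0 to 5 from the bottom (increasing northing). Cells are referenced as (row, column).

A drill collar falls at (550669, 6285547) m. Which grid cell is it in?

(1, C)

Column index: ⌊(550669 − 539905) / 4901⌋ = ⌊2.196⌋ = 2 → column C
Row offset from origin: ⌊(6285547 − 6280082) / 3141⌋ = ⌊1.740⌋ = 1 → row 1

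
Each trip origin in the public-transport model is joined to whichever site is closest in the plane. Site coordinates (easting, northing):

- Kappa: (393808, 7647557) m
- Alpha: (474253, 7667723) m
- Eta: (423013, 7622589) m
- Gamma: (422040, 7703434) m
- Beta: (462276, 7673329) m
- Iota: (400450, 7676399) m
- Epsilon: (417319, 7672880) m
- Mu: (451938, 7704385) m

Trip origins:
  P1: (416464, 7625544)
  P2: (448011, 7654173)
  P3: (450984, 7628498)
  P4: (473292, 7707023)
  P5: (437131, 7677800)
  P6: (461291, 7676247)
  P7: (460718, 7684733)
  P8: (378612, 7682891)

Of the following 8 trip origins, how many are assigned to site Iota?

1

P1 → Eta
P2 → Beta
P3 → Eta
P4 → Mu
P5 → Epsilon
P6 → Beta
P7 → Beta
P8 → Iota
1 of the 8 goes to Iota.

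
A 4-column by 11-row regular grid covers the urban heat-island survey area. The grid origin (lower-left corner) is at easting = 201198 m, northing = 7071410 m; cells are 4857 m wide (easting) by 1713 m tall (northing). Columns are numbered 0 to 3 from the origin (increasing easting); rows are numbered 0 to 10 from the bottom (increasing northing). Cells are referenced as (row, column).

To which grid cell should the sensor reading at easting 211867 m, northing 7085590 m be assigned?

(8, 2)

Column index: ⌊(211867 − 201198) / 4857⌋ = ⌊2.197⌋ = 2
Row offset from origin: ⌊(7085590 − 7071410) / 1713⌋ = ⌊8.278⌋ = 8 → row 8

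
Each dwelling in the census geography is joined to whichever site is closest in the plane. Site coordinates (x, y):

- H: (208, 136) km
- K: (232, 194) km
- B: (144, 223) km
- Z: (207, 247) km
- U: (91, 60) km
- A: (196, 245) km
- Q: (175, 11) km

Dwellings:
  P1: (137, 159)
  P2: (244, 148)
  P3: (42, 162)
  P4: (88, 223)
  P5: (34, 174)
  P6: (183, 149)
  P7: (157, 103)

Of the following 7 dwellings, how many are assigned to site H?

3

P1 → B
P2 → H
P3 → U
P4 → B
P5 → B
P6 → H
P7 → H
3 of the 7 go to H.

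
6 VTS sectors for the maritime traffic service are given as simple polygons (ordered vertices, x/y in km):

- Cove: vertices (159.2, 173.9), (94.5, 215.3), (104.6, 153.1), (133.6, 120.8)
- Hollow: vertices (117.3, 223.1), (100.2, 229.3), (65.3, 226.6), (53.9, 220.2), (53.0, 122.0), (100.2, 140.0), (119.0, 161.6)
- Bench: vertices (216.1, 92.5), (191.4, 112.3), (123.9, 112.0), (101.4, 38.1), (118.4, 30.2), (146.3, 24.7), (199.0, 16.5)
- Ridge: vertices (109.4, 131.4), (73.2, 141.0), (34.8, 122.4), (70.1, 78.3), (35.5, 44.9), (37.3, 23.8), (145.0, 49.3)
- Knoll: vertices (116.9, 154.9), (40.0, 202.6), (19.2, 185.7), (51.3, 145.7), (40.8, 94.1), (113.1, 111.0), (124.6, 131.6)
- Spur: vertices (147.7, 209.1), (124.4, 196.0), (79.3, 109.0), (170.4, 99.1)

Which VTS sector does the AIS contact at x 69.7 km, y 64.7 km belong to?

Cast a ray rightward from (69.7, 64.7). For each polygon, the edges (by vertex number in listed order) whose endpoints lie on opposite sides of y = 64.7, where each meets that height, and whether that is right or left of the point:
Cove: no edge straddles that height → 0 crossings.
Hollow: no edge straddles that height → 0 crossings.
Bench: 3–4 at x≈109.50 (right), 7–1 at x≈209.84 (right) → 2 crossings.
Ridge: 4–5 at x≈56.01 (left), 7–1 at x≈138.32 (right) → 1 crossing.
Knoll: no edge straddles that height → 0 crossings.
Spur: no edge straddles that height → 0 crossings.
Only Ridge has an odd count, so the point is inside Ridge.

Ridge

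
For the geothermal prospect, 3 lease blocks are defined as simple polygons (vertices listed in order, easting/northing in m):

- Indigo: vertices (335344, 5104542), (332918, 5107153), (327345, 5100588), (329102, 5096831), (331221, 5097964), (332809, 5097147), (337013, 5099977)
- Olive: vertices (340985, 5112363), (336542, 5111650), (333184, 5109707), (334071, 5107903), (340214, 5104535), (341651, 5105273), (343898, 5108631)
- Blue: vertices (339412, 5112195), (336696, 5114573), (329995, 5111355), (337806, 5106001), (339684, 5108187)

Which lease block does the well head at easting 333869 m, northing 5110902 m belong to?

Cast a ray rightward from (333869, 5110902). For each polygon, the edges (by vertex number in listed order) whose endpoints lie on opposite sides of northing = 5110902, where each meets that height, and whether that is right or left of the point:
Indigo: no edge straddles that height → 0 crossings.
Olive: 2–3 at easting≈335249.3 (right), 7–1 at easting≈342125.4 (right) → 2 crossings.
Blue: 3–4 at easting≈330655.9 (left), 5–1 at easting≈339499.7 (right) → 1 crossing.
Only Blue has an odd count, so the point is inside Blue.

Blue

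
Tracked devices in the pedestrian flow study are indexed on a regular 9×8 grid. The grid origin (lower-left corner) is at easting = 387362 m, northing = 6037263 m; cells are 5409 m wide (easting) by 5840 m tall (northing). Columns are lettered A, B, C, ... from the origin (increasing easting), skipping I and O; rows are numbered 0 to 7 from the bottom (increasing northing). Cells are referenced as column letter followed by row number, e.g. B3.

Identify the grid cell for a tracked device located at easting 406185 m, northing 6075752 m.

D6

Column index: ⌊(406185 − 387362) / 5409⌋ = ⌊3.480⌋ = 3 → column D
Row offset from origin: ⌊(6075752 − 6037263) / 5840⌋ = ⌊6.591⌋ = 6 → row 6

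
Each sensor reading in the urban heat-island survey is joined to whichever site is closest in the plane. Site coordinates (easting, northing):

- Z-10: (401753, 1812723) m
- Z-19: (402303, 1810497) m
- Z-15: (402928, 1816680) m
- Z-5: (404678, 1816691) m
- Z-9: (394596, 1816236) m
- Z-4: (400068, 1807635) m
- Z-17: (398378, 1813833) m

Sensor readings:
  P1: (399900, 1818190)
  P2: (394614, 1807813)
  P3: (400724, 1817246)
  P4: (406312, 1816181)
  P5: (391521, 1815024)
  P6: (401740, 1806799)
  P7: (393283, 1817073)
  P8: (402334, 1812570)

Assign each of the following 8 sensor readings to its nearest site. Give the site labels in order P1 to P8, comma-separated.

Z-15, Z-4, Z-15, Z-5, Z-9, Z-4, Z-9, Z-10

P1 → Z-15 (d²=11448884.00)
P2 → Z-4 (d²=29777800.00)
P3 → Z-15 (d²=5177972.00)
P4 → Z-5 (d²=2930056.00)
P5 → Z-9 (d²=10924569.00)
P6 → Z-4 (d²=3494480.00)
P7 → Z-9 (d²=2424538.00)
P8 → Z-10 (d²=360970.00)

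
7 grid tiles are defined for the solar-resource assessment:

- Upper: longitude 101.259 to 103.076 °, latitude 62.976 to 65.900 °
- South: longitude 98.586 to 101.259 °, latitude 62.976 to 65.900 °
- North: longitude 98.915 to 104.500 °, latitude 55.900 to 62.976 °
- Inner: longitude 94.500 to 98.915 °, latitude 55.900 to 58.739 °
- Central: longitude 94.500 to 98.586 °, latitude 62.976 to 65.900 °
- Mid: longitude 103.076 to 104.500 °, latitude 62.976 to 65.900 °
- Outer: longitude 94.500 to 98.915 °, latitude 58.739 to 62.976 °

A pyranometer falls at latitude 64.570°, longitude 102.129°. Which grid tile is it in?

Upper

The point has longitude = 102.129 and latitude = 64.570.
Only Upper satisfies 101.259 ≤ longitude ≤ 103.076 and 62.976 ≤ latitude ≤ 65.900.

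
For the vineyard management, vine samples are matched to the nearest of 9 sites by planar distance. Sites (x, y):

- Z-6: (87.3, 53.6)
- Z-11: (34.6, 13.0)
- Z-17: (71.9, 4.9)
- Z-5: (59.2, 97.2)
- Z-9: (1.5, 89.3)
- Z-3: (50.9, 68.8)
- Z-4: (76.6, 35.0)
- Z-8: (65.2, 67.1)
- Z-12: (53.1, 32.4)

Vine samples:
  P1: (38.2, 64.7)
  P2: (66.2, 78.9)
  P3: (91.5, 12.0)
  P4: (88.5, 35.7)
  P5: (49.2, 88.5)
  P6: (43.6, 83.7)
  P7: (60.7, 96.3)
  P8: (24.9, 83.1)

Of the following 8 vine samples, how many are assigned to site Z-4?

P1 → Z-3
P2 → Z-8
P3 → Z-17
P4 → Z-4
P5 → Z-5
P6 → Z-3
P7 → Z-5
P8 → Z-9
1 of the 8 goes to Z-4.

1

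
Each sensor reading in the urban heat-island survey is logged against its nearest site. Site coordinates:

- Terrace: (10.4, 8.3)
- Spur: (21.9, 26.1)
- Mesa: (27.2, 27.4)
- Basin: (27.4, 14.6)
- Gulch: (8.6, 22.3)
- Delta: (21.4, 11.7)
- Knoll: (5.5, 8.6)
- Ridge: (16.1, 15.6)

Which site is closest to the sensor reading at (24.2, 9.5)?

Squared distances to each site:
Terrace: 191.880; Spur: 280.850; Mesa: 329.410; Basin: 36.250; Gulch: 407.200; Delta: 12.680; Knoll: 350.500; Ridge: 102.820.
Minimum at Delta.

Delta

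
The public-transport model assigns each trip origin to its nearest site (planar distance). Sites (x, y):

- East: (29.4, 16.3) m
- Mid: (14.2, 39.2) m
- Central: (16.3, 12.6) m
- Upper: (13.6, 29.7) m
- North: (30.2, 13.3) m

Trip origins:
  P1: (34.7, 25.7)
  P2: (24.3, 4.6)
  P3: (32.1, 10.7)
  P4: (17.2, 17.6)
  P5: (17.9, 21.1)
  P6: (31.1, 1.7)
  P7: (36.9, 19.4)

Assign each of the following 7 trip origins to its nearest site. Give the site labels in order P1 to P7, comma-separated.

East, North, North, Central, Central, North, East

P1 → East (d²=116.45)
P2 → North (d²=110.50)
P3 → North (d²=10.37)
P4 → Central (d²=25.81)
P5 → Central (d²=74.81)
P6 → North (d²=135.37)
P7 → East (d²=65.86)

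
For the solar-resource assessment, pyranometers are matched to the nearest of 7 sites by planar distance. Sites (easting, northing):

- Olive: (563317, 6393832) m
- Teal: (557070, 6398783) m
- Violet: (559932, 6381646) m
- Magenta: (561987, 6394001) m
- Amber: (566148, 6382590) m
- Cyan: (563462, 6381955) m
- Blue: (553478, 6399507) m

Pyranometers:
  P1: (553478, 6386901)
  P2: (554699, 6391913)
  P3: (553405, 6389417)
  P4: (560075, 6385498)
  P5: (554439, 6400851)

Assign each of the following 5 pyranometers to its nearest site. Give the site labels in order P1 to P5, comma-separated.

Violet, Teal, Magenta, Violet, Blue

P1 → Violet (d²=69269141.00)
P2 → Teal (d²=52818541.00)
P3 → Magenta (d²=94663780.00)
P4 → Violet (d²=14858353.00)
P5 → Blue (d²=2729857.00)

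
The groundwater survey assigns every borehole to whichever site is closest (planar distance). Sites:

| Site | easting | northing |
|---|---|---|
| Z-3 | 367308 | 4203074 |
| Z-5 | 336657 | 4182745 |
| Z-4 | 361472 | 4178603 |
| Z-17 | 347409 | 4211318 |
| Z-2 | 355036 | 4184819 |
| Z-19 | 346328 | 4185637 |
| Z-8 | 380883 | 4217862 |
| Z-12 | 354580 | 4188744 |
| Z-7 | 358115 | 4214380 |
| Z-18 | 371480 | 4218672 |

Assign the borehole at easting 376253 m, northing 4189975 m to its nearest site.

Squared distances to each site:
Z-3: 251596826.000; Z-5: 1620116116.000; Z-4: 347800345.000; Z-17: 1287499985.000; Z-2: 476745425.000; Z-19: 914323869.000; Z-8: 799121669.000; Z-12: 471234290.000; Z-7: 924591069.000; Z-18: 846299338.000.
Minimum at Z-3.

Z-3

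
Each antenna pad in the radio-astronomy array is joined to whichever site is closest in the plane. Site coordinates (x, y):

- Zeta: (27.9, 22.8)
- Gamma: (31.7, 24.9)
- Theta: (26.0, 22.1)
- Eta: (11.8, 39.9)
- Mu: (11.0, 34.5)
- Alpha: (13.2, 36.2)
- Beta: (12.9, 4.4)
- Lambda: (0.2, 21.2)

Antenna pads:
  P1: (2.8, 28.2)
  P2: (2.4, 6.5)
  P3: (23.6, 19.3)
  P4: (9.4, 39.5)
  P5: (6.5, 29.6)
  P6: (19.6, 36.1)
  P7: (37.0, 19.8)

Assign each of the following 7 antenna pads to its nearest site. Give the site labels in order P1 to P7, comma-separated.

P1 → Lambda (d²=55.76)
P2 → Beta (d²=114.66)
P3 → Theta (d²=13.60)
P4 → Eta (d²=5.92)
P5 → Mu (d²=44.26)
P6 → Alpha (d²=40.97)
P7 → Gamma (d²=54.10)

Lambda, Beta, Theta, Eta, Mu, Alpha, Gamma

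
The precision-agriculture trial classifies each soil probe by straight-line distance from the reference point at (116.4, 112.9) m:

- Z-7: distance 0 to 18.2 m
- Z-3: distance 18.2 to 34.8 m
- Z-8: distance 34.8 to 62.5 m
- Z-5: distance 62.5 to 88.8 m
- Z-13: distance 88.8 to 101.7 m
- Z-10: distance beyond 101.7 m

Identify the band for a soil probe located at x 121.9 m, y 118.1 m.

Z-7

Distance = √((121.9−116.4)² + (118.1−112.9)²) = √(30.250 + 27.040) = 7.569 m.
0 ≤ 7.569 < 18.2 → Z-7.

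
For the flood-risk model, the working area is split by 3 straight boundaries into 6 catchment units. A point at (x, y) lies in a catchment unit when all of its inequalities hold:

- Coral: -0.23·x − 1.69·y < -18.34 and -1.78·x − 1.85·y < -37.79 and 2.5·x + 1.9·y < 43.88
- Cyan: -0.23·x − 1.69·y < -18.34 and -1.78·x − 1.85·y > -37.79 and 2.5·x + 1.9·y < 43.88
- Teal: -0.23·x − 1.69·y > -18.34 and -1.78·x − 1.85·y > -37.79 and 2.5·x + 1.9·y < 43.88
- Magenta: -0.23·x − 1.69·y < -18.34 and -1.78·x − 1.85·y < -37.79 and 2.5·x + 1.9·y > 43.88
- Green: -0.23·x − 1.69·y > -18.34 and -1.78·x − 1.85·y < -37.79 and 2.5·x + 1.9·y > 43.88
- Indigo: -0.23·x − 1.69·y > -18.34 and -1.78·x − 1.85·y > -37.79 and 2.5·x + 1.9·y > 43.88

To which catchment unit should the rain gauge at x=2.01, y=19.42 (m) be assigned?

Coral

-0.23·2.01 − 1.69·19.42 = -33.282, which is < -18.34
-1.78·2.01 − 1.85·19.42 = -39.505, which is < -37.79
2.5·2.01 + 1.9·19.42 = 41.923, which is < 43.88
This sign pattern matches Coral.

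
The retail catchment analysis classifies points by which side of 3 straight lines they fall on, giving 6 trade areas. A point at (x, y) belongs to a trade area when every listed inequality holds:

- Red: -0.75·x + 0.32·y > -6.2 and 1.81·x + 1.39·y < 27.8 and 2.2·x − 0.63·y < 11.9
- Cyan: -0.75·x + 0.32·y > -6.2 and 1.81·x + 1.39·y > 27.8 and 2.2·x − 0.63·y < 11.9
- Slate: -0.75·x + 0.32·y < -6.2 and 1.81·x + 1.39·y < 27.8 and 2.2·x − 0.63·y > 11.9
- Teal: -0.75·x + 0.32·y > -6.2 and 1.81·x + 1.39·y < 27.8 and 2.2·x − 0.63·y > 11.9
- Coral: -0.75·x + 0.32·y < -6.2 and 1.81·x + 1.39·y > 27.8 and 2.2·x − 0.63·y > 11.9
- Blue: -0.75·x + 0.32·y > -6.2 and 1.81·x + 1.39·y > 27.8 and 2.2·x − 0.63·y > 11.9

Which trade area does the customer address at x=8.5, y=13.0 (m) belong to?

-0.75·8.5 + 0.32·13.0 = -2.215, which is > -6.2
1.81·8.5 + 1.39·13.0 = 33.455, which is > 27.8
2.2·8.5 − 0.63·13.0 = 10.510, which is < 11.9
This sign pattern matches Cyan.

Cyan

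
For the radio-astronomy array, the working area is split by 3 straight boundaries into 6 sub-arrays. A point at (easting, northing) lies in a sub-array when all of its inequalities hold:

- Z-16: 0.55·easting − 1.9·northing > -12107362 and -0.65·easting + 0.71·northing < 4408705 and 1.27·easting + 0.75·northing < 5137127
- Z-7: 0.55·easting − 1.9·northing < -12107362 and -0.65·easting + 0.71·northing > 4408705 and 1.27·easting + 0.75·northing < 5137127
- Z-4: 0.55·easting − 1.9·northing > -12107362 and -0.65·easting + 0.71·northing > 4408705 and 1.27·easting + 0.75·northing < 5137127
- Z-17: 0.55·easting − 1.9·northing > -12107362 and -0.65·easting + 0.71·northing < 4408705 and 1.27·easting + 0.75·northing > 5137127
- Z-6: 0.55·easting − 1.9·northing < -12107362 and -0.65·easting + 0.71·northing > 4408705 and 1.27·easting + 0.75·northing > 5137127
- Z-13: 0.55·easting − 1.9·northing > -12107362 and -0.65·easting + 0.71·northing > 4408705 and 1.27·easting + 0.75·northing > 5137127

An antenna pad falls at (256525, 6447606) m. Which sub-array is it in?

0.55·256525 − 1.9·6447606 = -12109362.650, which is < -12107362
-0.65·256525 + 0.71·6447606 = 4411059.010, which is > 4408705
1.27·256525 + 0.75·6447606 = 5161491.250, which is > 5137127
This sign pattern matches Z-6.

Z-6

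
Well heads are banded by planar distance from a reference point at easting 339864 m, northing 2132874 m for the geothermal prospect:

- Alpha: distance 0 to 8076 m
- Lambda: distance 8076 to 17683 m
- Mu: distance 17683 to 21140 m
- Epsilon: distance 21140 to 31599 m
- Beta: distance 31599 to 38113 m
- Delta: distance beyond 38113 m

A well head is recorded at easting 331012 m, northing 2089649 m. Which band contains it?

Distance = √((331012−339864)² + (2089649−2132874)²) = √(78357904.000 + 1868400625.000) = 44122.087 m.
38113 ≤ 44122.087 < ∞ → Delta.

Delta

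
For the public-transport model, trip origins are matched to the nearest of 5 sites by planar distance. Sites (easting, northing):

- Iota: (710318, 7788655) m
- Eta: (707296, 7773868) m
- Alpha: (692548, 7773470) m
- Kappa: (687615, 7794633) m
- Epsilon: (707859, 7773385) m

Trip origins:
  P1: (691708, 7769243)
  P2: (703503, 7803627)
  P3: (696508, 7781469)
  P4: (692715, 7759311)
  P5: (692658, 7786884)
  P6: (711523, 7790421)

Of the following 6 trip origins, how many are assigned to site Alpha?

P1 → Alpha
P2 → Iota
P3 → Alpha
P4 → Alpha
P5 → Kappa
P6 → Iota
3 of the 6 go to Alpha.

3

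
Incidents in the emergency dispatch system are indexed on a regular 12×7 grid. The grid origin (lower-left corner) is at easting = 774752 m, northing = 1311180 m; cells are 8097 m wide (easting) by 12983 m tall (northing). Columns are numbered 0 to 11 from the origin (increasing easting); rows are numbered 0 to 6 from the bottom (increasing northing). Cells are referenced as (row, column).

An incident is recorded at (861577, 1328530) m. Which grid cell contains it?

Column index: ⌊(861577 − 774752) / 8097⌋ = ⌊10.723⌋ = 10
Row offset from origin: ⌊(1328530 − 1311180) / 12983⌋ = ⌊1.336⌋ = 1 → row 1

(1, 10)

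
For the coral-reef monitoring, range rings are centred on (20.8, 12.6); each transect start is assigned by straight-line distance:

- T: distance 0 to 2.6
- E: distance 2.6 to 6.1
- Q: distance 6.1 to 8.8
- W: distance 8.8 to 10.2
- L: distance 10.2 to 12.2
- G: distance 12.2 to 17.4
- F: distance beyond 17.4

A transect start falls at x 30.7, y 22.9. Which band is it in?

G

Distance = √((30.7−20.8)² + (22.9−12.6)²) = √(98.010 + 106.090) = 14.286.
12.2 ≤ 14.286 < 17.4 → G.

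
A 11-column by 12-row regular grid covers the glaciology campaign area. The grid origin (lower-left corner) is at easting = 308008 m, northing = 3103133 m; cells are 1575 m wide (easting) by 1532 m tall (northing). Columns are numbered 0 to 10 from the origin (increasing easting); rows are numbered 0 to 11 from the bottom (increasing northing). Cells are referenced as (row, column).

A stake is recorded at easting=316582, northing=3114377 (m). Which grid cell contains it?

Column index: ⌊(316582 − 308008) / 1575⌋ = ⌊5.444⌋ = 5
Row offset from origin: ⌊(3114377 − 3103133) / 1532⌋ = ⌊7.339⌋ = 7 → row 7

(7, 5)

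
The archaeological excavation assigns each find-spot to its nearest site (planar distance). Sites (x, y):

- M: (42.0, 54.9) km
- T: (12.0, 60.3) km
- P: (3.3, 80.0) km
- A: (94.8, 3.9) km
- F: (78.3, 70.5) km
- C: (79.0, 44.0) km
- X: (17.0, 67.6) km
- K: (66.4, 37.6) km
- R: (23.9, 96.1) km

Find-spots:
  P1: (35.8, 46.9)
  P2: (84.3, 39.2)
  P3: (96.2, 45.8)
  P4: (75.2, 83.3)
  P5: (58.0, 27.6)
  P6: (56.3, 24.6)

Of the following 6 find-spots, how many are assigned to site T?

0

P1 → M
P2 → C
P3 → C
P4 → F
P5 → K
P6 → K
0 of the 6 go to T.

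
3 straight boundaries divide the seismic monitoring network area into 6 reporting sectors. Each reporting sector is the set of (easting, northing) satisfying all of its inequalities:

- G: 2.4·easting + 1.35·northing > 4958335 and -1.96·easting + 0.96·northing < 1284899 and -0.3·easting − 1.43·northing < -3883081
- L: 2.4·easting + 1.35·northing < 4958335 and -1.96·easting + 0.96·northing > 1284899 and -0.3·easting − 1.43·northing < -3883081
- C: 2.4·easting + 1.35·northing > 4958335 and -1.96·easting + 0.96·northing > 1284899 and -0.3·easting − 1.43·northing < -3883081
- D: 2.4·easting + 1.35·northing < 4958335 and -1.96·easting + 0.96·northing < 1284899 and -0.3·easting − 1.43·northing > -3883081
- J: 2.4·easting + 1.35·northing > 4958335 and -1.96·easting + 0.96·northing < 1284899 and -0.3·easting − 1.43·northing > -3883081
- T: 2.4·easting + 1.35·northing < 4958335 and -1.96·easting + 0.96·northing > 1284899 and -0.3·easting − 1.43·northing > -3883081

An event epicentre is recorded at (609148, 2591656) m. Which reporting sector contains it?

2.4·609148 + 1.35·2591656 = 4960690.800, which is > 4958335
-1.96·609148 + 0.96·2591656 = 1294059.680, which is > 1284899
-0.3·609148 − 1.43·2591656 = -3888812.480, which is < -3883081
This sign pattern matches C.

C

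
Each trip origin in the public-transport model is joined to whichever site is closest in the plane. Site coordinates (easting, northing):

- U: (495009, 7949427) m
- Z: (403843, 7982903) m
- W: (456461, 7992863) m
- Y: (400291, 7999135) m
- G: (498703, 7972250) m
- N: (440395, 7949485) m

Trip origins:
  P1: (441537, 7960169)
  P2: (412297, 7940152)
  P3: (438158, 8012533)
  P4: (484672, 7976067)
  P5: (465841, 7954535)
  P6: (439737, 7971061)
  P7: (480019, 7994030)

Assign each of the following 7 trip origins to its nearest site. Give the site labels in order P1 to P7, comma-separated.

N, N, W, G, N, N, W

P1 → N (d²=115452020.00)
P2 → N (d²=876602493.00)
P3 → W (d²=721908709.00)
P4 → G (d²=211438450.00)
P5 → N (d²=673001416.00)
P6 → N (d²=465956740.00)
P7 → W (d²=556341253.00)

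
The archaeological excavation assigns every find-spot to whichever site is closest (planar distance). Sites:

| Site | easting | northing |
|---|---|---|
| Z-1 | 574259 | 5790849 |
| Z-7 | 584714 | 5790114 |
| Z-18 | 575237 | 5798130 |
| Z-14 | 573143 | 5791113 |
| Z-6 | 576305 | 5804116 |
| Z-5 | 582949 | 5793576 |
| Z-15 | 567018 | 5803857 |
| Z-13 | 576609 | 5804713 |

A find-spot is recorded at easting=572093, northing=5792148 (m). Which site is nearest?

Z-14

Squared distances to each site:
Z-1: 6378957.000; Z-7: 163426797.000; Z-18: 45669060.000; Z-14: 2173725.000; Z-6: 160973968.000; Z-5: 119891920.000; Z-15: 162856306.000; Z-13: 178273481.000.
Minimum at Z-14.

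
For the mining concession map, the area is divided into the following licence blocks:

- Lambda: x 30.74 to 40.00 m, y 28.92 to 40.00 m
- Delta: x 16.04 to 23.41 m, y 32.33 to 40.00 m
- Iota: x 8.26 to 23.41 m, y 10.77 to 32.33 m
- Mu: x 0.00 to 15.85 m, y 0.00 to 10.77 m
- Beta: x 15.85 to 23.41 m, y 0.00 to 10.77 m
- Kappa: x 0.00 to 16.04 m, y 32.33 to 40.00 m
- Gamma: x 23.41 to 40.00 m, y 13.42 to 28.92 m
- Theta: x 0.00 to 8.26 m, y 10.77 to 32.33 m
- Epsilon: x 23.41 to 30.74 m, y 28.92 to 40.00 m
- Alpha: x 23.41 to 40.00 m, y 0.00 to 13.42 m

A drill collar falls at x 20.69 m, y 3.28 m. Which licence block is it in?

The point has x = 20.69 and y = 3.28.
Only Beta satisfies 15.85 ≤ x ≤ 23.41 and 0.00 ≤ y ≤ 10.77.

Beta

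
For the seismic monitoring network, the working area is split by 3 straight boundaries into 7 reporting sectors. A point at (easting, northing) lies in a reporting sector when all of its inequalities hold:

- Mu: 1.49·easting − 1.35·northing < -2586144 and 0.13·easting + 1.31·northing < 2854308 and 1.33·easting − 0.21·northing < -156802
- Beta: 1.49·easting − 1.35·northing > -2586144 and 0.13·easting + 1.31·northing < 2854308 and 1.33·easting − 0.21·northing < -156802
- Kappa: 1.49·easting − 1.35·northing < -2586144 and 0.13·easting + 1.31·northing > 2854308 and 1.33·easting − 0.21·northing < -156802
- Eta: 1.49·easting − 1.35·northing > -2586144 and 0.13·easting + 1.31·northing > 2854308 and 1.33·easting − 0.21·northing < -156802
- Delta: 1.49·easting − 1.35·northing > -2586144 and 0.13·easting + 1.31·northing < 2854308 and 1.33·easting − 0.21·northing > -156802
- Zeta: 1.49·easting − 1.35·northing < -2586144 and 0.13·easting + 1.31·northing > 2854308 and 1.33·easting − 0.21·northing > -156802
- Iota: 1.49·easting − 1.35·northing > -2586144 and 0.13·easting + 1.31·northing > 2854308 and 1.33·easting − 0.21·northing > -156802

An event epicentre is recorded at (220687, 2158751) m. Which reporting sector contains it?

Eta

1.49·220687 − 1.35·2158751 = -2585490.220, which is > -2586144
0.13·220687 + 1.31·2158751 = 2856653.120, which is > 2854308
1.33·220687 − 0.21·2158751 = -159824.000, which is < -156802
This sign pattern matches Eta.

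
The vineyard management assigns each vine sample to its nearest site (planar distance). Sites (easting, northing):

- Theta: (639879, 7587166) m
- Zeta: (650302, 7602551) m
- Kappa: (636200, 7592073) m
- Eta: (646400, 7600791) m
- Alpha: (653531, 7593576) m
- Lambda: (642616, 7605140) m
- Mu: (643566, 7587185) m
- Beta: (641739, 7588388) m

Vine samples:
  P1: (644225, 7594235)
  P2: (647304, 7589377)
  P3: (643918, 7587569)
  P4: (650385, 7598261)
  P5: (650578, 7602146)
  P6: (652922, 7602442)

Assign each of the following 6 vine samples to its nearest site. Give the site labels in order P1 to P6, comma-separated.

P1 → Beta (d²=40367605.00)
P2 → Mu (d²=18777508.00)
P3 → Mu (d²=271360.00)
P4 → Zeta (d²=18410989.00)
P5 → Zeta (d²=240201.00)
P6 → Zeta (d²=6876281.00)

Beta, Mu, Mu, Zeta, Zeta, Zeta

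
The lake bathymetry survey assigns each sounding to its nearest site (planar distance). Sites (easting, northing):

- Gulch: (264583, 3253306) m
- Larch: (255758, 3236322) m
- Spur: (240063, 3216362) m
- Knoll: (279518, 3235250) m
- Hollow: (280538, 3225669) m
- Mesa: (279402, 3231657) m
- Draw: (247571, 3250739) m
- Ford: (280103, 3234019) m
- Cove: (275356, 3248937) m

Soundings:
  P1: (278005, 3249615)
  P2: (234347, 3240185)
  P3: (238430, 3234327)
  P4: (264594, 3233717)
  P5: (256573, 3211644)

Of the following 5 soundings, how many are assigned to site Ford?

0

P1 → Cove
P2 → Draw
P3 → Larch
P4 → Larch
P5 → Spur
0 of the 5 go to Ford.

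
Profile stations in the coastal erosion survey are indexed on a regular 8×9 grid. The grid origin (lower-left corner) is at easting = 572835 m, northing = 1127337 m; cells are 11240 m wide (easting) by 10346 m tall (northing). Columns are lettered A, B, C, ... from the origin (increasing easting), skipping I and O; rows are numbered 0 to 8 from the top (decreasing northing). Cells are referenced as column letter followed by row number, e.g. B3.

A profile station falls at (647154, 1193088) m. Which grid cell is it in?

G2

Column index: ⌊(647154 − 572835) / 11240⌋ = ⌊6.612⌋ = 6 → column G
Row offset from origin: ⌊(1193088 − 1127337) / 10346⌋ = ⌊6.355⌋ = 6 → row 2 (counted from top)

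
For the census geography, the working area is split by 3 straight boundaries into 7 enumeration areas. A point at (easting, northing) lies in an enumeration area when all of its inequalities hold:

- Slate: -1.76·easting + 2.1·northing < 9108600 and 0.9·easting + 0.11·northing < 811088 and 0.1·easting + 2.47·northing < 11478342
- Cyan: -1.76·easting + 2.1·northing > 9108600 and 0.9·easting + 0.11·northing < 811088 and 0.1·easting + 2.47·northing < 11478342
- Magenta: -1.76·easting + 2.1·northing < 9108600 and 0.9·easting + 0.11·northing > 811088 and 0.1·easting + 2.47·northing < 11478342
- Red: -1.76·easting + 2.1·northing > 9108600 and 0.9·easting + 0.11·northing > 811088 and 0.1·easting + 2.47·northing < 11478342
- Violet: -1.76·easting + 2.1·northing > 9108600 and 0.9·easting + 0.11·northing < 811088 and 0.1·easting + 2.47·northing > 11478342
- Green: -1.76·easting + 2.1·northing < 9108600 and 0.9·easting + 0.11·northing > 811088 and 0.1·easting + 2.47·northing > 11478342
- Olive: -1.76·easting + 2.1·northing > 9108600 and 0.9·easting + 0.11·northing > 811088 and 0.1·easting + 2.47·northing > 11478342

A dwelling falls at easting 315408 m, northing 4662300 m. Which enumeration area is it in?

Violet

-1.76·315408 + 2.1·4662300 = 9235711.920, which is > 9108600
0.9·315408 + 0.11·4662300 = 796720.200, which is < 811088
0.1·315408 + 2.47·4662300 = 11547421.800, which is > 11478342
This sign pattern matches Violet.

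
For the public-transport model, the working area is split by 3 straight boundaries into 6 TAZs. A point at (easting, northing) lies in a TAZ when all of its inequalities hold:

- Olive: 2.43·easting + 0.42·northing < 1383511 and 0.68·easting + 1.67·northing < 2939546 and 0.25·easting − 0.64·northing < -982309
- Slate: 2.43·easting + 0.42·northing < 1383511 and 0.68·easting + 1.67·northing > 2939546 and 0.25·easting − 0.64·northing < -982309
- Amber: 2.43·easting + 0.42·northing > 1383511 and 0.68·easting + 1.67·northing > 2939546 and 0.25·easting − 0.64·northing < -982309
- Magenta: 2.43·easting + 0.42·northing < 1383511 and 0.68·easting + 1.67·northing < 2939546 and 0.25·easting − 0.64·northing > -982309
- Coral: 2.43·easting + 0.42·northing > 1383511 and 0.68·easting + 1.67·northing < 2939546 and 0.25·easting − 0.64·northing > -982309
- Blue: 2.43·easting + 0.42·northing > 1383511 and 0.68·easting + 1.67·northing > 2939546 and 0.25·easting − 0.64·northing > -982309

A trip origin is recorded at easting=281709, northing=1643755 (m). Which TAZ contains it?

Magenta

2.43·281709 + 0.42·1643755 = 1374929.970, which is < 1383511
0.68·281709 + 1.67·1643755 = 2936632.970, which is < 2939546
0.25·281709 − 0.64·1643755 = -981575.950, which is > -982309
This sign pattern matches Magenta.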